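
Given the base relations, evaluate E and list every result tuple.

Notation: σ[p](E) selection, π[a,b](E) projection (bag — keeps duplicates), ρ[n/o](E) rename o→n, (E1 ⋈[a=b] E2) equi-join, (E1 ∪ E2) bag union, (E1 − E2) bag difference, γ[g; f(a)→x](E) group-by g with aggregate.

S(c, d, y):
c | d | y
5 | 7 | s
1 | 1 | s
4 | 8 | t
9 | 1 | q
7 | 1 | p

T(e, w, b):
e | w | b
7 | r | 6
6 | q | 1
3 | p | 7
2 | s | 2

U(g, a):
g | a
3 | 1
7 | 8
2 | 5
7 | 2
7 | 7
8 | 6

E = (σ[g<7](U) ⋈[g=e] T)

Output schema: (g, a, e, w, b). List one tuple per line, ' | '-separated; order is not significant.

Per-node cardinality:
  U → 6
  σ[g<7](U) → 2
  T → 4
  (σ[g<7](U) ⋈[g=e] T) → 2

== RESULT ==
g | a | e | w | b
2 | 5 | 2 | s | 2
3 | 1 | 3 | p | 7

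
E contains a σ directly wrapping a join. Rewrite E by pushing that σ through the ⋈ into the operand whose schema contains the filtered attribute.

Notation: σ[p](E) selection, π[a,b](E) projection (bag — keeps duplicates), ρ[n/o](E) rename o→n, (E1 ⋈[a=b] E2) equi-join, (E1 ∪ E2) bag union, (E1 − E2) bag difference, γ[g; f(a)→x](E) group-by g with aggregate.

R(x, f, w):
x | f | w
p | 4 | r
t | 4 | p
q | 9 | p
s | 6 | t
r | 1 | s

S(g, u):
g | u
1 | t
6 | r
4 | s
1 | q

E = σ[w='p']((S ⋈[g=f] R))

σ filters on w, owned by the right side.
E' = (S ⋈[g=f] σ[w='p'](R))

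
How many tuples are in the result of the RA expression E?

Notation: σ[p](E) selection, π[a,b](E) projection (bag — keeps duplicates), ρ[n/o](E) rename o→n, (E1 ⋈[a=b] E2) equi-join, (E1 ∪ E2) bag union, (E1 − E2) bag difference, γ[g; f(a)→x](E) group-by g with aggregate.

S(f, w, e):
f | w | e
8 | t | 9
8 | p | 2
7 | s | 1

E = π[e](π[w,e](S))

Row counts bottom-up:
  S → 3
  π[w,e](S) → 3
  π[e](π[w,e](S)) → 3

|E| = 3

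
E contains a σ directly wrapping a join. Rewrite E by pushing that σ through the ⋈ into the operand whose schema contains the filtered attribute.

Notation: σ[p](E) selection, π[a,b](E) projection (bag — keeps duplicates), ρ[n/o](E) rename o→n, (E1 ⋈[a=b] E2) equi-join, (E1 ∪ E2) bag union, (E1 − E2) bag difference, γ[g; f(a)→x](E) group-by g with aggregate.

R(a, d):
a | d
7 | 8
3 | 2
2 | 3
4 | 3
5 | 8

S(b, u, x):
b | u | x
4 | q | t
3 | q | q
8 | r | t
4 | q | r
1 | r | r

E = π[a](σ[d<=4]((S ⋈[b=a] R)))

σ filters on d, owned by the right side.
E' = π[a]((S ⋈[b=a] σ[d<=4](R)))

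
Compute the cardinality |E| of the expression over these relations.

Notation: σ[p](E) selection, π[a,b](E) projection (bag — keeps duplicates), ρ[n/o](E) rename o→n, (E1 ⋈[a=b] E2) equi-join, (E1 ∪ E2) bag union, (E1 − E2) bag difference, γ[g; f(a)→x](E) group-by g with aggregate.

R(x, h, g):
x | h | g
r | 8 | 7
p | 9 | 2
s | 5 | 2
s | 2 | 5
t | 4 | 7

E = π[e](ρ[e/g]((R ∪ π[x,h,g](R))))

Row counts bottom-up:
  R → 5
  R → 5
  π[x,h,g](R) → 5
  (R ∪ π[x,h,g](R)) → 10
  ρ[e/g]((R ∪ π[x,h,g](R))) → 10
  π[e](ρ[e/g]((R ∪ π[x,h,g](R)))) → 10

|E| = 10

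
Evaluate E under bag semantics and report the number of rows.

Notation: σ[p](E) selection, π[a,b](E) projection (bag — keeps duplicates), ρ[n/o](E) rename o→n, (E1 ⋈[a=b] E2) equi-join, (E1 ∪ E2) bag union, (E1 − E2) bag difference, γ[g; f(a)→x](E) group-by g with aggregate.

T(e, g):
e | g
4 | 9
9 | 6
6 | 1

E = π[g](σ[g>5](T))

Per-node cardinality:
  T → 3
  σ[g>5](T) → 2
  π[g](σ[g>5](T)) → 2

|E| = 2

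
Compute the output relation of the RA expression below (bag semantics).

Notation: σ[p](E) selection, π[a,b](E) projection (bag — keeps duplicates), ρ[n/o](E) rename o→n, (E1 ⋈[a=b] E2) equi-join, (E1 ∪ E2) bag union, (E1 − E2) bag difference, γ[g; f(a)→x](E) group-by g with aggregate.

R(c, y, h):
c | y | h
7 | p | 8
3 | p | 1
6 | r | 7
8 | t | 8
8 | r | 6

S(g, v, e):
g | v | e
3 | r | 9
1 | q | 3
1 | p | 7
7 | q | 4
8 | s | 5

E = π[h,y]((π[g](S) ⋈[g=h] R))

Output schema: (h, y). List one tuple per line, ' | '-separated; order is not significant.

Subexpression sizes:
  S → 5
  π[g](S) → 5
  R → 5
  (π[g](S) ⋈[g=h] R) → 5
  π[h,y]((π[g](S) ⋈[g=h] R)) → 5

== RESULT ==
h | y
1 | p
1 | p
7 | r
8 | p
8 | t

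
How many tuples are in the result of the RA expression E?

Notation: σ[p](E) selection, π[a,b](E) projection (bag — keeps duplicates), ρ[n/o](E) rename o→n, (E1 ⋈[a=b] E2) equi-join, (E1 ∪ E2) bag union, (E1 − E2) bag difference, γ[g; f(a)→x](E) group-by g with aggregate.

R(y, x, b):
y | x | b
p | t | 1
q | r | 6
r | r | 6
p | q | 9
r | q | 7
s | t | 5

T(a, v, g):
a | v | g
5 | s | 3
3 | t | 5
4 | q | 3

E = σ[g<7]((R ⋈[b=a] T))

Subexpression sizes:
  R → 6
  T → 3
  (R ⋈[b=a] T) → 1
  σ[g<7]((R ⋈[b=a] T)) → 1

|E| = 1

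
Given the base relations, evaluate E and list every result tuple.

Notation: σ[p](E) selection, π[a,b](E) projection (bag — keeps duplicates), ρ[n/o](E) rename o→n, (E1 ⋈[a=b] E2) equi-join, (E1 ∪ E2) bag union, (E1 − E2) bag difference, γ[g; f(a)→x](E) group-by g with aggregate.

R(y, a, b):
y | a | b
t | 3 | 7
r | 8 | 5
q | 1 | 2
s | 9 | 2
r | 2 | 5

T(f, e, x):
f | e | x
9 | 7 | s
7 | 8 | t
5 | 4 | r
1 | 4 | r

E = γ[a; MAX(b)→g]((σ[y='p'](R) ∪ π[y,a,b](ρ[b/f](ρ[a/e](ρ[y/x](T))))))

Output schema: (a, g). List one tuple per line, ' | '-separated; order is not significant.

Row counts bottom-up:
  R → 5
  σ[y='p'](R) → 0
  T → 4
  ρ[y/x](T) → 4
  ρ[a/e](ρ[y/x](T)) → 4
  ρ[b/f](ρ[a/e](ρ[y/x](T))) → 4
  π[y,a,b](ρ[b/f](ρ[a/e](ρ[y/x](T)))) → 4
  (σ[y='p'](R) ∪ π[y,a,b](ρ[b/f](ρ[a/e](ρ[y/x](T))))) → 4
  γ[a; MAX(b)→g]((σ[y='p'](R) ∪ π[y,a,b](ρ[b/f](ρ[a/e](ρ[y/x](T)))))) → 3

== RESULT ==
a | g
4 | 5
7 | 9
8 | 7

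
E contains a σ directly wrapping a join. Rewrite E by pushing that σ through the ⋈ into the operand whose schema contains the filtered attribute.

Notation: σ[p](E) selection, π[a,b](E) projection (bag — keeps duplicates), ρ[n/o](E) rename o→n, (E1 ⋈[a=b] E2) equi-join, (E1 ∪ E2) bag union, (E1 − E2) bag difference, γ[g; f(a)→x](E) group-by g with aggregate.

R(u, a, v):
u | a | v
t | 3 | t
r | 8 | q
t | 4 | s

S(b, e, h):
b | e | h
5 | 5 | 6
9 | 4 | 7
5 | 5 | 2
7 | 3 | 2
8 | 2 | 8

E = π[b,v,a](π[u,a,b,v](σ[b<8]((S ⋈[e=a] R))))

σ filters on b, owned by the left side.
E' = π[b,v,a](π[u,a,b,v]((σ[b<8](S) ⋈[e=a] R)))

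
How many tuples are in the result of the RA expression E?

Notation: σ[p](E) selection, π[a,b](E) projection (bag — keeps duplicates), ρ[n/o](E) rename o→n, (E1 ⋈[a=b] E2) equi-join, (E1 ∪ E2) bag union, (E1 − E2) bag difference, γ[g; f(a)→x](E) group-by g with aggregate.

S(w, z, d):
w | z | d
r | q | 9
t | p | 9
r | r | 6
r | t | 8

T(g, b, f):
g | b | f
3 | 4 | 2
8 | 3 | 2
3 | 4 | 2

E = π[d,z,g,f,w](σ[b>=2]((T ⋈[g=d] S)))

Per-node cardinality:
  T → 3
  S → 4
  (T ⋈[g=d] S) → 1
  σ[b>=2]((T ⋈[g=d] S)) → 1
  π[d,z,g,f,w](σ[b>=2]((T ⋈[g=d] S))) → 1

|E| = 1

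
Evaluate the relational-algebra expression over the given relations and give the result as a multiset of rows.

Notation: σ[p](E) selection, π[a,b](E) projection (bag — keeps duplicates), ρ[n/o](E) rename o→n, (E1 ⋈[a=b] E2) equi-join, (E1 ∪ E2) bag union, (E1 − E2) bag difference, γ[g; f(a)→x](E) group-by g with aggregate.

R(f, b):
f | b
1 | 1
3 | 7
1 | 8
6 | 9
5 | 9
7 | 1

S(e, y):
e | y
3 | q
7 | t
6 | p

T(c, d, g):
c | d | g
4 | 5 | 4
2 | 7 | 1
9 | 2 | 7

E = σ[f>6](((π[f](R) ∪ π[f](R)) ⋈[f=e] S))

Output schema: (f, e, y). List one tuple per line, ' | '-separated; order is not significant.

Per-node cardinality:
  R → 6
  π[f](R) → 6
  R → 6
  π[f](R) → 6
  (π[f](R) ∪ π[f](R)) → 12
  S → 3
  ((π[f](R) ∪ π[f](R)) ⋈[f=e] S) → 6
  σ[f>6](((π[f](R) ∪ π[f](R)) ⋈[f=e] S)) → 2

== RESULT ==
f | e | y
7 | 7 | t
7 | 7 | t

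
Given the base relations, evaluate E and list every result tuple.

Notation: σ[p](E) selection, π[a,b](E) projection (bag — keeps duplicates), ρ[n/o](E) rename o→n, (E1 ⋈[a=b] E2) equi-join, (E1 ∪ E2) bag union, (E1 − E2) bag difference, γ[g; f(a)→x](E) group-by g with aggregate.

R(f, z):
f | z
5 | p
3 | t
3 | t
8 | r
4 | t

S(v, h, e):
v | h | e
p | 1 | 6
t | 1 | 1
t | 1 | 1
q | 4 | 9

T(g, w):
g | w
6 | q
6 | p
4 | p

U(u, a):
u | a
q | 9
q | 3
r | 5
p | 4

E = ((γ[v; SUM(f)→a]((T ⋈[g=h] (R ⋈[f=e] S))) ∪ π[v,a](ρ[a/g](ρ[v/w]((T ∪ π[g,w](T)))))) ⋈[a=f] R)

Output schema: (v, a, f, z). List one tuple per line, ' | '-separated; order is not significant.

Subexpression sizes:
  T → 3
  R → 5
  S → 4
  (R ⋈[f=e] S) → 0
  (T ⋈[g=h] (R ⋈[f=e] S)) → 0
  γ[v; SUM(f)→a]((T ⋈[g=h] (R ⋈[f=e] S))) → 0
  T → 3
  T → 3
  π[g,w](T) → 3
  (T ∪ π[g,w](T)) → 6
  ρ[v/w]((T ∪ π[g,w](T))) → 6
  ρ[a/g](ρ[v/w]((T ∪ π[g,w](T)))) → 6
  π[v,a](ρ[a/g](ρ[v/w]((T ∪ π[g,w](T))))) → 6
  (γ[v; SUM(f)→a]((T ⋈[g=h] (R ⋈[f=e] S))) ∪ π[v,a](ρ[a/g](ρ[v/w]((T ∪ π[g,w](T)))))) → 6
  R → 5
  ((γ[v; SUM(f)→a]((T ⋈[g=h] (R ⋈[f=e] S))) ∪ π[v,a](ρ[a/g](ρ[v/w]((T ∪ π[g,w](T)))))) ⋈[a=f] R) → 2

== RESULT ==
v | a | f | z
p | 4 | 4 | t
p | 4 | 4 | t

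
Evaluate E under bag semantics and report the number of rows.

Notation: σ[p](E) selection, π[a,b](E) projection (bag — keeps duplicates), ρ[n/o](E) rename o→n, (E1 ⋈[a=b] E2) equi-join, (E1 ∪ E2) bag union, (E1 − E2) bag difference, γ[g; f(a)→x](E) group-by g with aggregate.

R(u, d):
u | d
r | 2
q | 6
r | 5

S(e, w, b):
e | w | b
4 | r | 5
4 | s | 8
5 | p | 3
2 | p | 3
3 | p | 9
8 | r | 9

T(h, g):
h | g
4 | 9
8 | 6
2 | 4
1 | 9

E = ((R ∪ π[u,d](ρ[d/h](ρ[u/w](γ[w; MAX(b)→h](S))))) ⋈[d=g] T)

Per-node cardinality:
  R → 3
  S → 6
  γ[w; MAX(b)→h](S) → 3
  ρ[u/w](γ[w; MAX(b)→h](S)) → 3
  ρ[d/h](ρ[u/w](γ[w; MAX(b)→h](S))) → 3
  π[u,d](ρ[d/h](ρ[u/w](γ[w; MAX(b)→h](S)))) → 3
  (R ∪ π[u,d](ρ[d/h](ρ[u/w](γ[w; MAX(b)→h](S))))) → 6
  T → 4
  ((R ∪ π[u,d](ρ[d/h](ρ[u/w](γ[w; MAX(b)→h](S))))) ⋈[d=g] T) → 5

|E| = 5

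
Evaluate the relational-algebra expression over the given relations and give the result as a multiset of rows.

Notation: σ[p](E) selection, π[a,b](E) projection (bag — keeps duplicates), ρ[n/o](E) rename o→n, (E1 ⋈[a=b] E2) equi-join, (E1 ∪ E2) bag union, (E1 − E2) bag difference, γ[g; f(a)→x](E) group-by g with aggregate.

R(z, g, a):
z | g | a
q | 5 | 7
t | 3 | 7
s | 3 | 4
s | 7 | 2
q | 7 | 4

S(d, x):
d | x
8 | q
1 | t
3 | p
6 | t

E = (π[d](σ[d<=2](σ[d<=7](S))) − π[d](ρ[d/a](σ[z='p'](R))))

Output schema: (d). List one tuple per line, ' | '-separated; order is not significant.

Subexpression sizes:
  S → 4
  σ[d<=7](S) → 3
  σ[d<=2](σ[d<=7](S)) → 1
  π[d](σ[d<=2](σ[d<=7](S))) → 1
  R → 5
  σ[z='p'](R) → 0
  ρ[d/a](σ[z='p'](R)) → 0
  π[d](ρ[d/a](σ[z='p'](R))) → 0
  (π[d](σ[d<=2](σ[d<=7](S))) − π[d](ρ[d/a](σ[z='p'](R)))) → 1

== RESULT ==
d
1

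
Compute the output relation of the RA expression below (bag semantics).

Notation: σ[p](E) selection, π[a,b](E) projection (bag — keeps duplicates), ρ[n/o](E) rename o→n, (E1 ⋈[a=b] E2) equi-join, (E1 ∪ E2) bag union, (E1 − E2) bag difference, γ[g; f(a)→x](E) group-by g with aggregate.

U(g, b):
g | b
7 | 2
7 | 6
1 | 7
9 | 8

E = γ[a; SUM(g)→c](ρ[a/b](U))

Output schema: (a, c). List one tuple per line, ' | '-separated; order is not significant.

Row counts bottom-up:
  U → 4
  ρ[a/b](U) → 4
  γ[a; SUM(g)→c](ρ[a/b](U)) → 4

== RESULT ==
a | c
2 | 7
6 | 7
7 | 1
8 | 9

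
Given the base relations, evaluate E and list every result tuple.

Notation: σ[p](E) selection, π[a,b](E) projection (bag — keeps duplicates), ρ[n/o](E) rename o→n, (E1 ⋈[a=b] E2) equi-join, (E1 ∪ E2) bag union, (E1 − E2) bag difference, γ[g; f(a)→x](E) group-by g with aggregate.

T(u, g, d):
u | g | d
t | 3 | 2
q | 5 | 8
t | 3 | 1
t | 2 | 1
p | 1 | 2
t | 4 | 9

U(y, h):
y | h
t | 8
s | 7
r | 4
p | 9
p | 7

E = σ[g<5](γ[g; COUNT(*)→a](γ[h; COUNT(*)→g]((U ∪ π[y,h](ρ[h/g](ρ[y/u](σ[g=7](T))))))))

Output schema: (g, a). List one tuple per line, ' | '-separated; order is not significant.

Stepwise |·|:
  U → 5
  T → 6
  σ[g=7](T) → 0
  ρ[y/u](σ[g=7](T)) → 0
  ρ[h/g](ρ[y/u](σ[g=7](T))) → 0
  π[y,h](ρ[h/g](ρ[y/u](σ[g=7](T)))) → 0
  (U ∪ π[y,h](ρ[h/g](ρ[y/u](σ[g=7](T))))) → 5
  γ[h; COUNT(*)→g]((U ∪ π[y,h](ρ[h/g](ρ[y/u](σ[g=7](T)))))) → 4
  γ[g; COUNT(*)→a](γ[h; COUNT(*)→g]((U ∪ π[y,h](ρ[h/g](ρ[y/u](σ[g=7](T))))))) → 2
  σ[g<5](γ[g; COUNT(*)→a](γ[h; COUNT(*)→g]((U ∪ π[y,h](ρ[h/g](ρ[y/u](σ[g=7](T)))))))) → 2

== RESULT ==
g | a
1 | 3
2 | 1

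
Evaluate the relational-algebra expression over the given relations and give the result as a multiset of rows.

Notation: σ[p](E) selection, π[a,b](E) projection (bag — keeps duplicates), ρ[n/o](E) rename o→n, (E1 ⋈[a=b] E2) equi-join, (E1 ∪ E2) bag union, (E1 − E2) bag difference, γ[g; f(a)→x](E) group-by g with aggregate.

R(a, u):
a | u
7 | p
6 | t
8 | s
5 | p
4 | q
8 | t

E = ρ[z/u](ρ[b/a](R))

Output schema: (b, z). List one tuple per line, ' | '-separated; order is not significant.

Per-node cardinality:
  R → 6
  ρ[b/a](R) → 6
  ρ[z/u](ρ[b/a](R)) → 6

== RESULT ==
b | z
4 | q
5 | p
6 | t
7 | p
8 | s
8 | t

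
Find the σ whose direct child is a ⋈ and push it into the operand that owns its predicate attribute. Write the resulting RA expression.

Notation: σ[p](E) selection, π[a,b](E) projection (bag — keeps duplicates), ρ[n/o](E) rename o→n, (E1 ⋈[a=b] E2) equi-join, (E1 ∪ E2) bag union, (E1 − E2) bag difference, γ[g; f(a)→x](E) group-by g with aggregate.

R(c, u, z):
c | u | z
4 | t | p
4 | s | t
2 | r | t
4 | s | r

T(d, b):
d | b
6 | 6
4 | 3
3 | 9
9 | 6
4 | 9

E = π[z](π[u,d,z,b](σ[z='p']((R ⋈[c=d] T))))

σ filters on z, owned by the left side.
E' = π[z](π[u,d,z,b]((σ[z='p'](R) ⋈[c=d] T)))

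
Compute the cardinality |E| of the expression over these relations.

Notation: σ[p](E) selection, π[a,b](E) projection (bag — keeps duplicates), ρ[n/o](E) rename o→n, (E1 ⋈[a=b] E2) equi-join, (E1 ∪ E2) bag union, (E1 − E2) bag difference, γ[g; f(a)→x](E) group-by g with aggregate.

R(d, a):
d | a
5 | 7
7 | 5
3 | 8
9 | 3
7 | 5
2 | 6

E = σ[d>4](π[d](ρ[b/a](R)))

Row counts bottom-up:
  R → 6
  ρ[b/a](R) → 6
  π[d](ρ[b/a](R)) → 6
  σ[d>4](π[d](ρ[b/a](R))) → 4

|E| = 4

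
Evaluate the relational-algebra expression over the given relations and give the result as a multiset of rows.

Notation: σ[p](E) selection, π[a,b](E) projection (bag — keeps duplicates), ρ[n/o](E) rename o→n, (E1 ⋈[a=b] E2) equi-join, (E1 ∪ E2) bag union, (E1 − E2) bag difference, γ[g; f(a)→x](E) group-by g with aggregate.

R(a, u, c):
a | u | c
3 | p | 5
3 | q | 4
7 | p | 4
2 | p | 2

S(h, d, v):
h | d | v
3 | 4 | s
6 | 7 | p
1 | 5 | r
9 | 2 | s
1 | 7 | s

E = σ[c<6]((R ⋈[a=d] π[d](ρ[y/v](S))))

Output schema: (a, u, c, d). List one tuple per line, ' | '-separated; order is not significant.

Stepwise |·|:
  R → 4
  S → 5
  ρ[y/v](S) → 5
  π[d](ρ[y/v](S)) → 5
  (R ⋈[a=d] π[d](ρ[y/v](S))) → 3
  σ[c<6]((R ⋈[a=d] π[d](ρ[y/v](S)))) → 3

== RESULT ==
a | u | c | d
2 | p | 2 | 2
7 | p | 4 | 7
7 | p | 4 | 7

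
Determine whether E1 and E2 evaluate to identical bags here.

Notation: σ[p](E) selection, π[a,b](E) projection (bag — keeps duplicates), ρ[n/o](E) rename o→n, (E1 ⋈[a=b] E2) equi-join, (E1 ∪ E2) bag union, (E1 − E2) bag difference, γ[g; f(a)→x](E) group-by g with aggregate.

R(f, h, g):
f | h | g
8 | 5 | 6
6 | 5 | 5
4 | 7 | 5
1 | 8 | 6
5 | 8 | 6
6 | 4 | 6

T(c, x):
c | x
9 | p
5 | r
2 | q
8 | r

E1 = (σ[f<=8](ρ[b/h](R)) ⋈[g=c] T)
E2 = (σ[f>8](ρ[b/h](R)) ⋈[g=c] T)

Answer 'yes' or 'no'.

E1 per-node cardinality:
  R → 6
  ρ[b/h](R) → 6
  σ[f<=8](ρ[b/h](R)) → 6
  T → 4
  (σ[f<=8](ρ[b/h](R)) ⋈[g=c] T) → 2
E2 per-node cardinality:
  R → 6
  ρ[b/h](R) → 6
  σ[f>8](ρ[b/h](R)) → 0
  T → 4
  (σ[f>8](ρ[b/h](R)) ⋈[g=c] T) → 0

E1 result:
f | b | g | c | x
4 | 7 | 5 | 5 | r
6 | 5 | 5 | 5 | r
E2 result:
f | b | g | c | x
(0 rows)
Witness: (4, 7, 5, 5, 'r') appears 1× in E1 but 0× in E2.

no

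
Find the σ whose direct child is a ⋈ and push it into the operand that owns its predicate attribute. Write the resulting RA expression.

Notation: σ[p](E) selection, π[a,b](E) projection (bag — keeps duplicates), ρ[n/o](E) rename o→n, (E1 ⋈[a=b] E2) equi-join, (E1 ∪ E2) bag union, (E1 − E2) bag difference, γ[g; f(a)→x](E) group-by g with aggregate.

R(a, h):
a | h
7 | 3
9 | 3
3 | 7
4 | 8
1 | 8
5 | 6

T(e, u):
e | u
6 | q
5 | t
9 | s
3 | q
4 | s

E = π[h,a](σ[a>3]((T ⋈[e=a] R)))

σ filters on a, owned by the right side.
E' = π[h,a]((T ⋈[e=a] σ[a>3](R)))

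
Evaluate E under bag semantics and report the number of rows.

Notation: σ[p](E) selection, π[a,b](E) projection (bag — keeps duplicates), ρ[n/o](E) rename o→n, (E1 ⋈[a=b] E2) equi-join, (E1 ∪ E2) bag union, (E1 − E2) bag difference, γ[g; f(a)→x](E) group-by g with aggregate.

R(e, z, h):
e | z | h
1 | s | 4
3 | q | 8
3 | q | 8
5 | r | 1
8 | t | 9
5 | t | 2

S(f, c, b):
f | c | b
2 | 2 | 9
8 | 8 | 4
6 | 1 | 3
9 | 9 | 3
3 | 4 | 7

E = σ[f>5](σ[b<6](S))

Subexpression sizes:
  S → 5
  σ[b<6](S) → 3
  σ[f>5](σ[b<6](S)) → 3

|E| = 3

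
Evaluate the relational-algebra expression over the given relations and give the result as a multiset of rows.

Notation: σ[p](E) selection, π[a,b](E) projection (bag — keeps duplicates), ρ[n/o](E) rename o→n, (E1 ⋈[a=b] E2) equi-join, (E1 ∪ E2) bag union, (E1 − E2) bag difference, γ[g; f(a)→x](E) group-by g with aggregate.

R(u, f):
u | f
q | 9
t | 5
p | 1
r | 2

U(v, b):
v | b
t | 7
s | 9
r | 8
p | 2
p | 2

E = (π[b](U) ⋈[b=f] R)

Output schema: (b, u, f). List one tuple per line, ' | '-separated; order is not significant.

Stepwise |·|:
  U → 5
  π[b](U) → 5
  R → 4
  (π[b](U) ⋈[b=f] R) → 3

== RESULT ==
b | u | f
2 | r | 2
2 | r | 2
9 | q | 9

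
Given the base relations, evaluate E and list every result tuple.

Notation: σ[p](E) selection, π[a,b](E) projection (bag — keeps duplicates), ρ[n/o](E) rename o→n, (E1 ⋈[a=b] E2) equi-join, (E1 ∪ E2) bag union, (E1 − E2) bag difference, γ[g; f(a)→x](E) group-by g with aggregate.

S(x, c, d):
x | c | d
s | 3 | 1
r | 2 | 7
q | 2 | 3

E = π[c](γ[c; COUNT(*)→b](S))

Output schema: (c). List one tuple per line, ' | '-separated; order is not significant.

Subexpression sizes:
  S → 3
  γ[c; COUNT(*)→b](S) → 2
  π[c](γ[c; COUNT(*)→b](S)) → 2

== RESULT ==
c
2
3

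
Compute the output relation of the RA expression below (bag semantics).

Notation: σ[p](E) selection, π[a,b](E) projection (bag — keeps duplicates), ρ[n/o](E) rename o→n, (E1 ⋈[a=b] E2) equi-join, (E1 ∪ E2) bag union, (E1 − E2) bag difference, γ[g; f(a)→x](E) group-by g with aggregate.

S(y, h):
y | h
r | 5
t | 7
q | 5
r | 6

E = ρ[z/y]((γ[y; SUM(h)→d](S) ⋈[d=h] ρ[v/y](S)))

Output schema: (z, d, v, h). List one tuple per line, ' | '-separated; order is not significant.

Subexpression sizes:
  S → 4
  γ[y; SUM(h)→d](S) → 3
  S → 4
  ρ[v/y](S) → 4
  (γ[y; SUM(h)→d](S) ⋈[d=h] ρ[v/y](S)) → 3
  ρ[z/y]((γ[y; SUM(h)→d](S) ⋈[d=h] ρ[v/y](S))) → 3

== RESULT ==
z | d | v | h
q | 5 | q | 5
q | 5 | r | 5
t | 7 | t | 7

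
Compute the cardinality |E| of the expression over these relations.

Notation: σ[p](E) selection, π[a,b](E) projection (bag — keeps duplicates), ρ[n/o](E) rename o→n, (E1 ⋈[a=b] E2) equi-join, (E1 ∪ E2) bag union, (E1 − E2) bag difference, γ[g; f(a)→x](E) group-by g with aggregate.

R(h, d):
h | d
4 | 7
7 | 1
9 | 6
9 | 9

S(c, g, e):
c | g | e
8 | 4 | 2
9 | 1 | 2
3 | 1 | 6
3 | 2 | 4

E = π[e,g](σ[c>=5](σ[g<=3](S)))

Subexpression sizes:
  S → 4
  σ[g<=3](S) → 3
  σ[c>=5](σ[g<=3](S)) → 1
  π[e,g](σ[c>=5](σ[g<=3](S))) → 1

|E| = 1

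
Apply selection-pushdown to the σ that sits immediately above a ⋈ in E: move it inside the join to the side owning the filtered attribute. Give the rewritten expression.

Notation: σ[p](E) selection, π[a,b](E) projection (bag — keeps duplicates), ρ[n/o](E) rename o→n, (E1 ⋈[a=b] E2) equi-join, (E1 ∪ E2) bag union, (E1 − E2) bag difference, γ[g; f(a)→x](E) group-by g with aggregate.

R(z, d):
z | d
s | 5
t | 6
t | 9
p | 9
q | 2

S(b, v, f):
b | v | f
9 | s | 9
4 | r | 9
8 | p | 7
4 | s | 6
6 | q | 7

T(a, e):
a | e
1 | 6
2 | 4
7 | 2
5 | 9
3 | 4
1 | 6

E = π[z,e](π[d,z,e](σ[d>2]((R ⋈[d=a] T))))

σ filters on d, owned by the left side.
E' = π[z,e](π[d,z,e]((σ[d>2](R) ⋈[d=a] T)))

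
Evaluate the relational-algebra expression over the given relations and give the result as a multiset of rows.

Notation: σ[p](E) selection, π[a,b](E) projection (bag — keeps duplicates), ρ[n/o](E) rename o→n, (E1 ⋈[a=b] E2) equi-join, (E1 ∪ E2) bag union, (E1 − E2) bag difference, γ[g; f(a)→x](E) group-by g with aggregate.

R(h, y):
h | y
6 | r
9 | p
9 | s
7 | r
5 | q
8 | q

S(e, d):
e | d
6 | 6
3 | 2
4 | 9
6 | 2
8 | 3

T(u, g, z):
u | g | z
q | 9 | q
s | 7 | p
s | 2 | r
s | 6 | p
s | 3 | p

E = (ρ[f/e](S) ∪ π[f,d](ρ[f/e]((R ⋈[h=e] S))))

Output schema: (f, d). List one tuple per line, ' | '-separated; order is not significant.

Stepwise |·|:
  S → 5
  ρ[f/e](S) → 5
  R → 6
  S → 5
  (R ⋈[h=e] S) → 3
  ρ[f/e]((R ⋈[h=e] S)) → 3
  π[f,d](ρ[f/e]((R ⋈[h=e] S))) → 3
  (ρ[f/e](S) ∪ π[f,d](ρ[f/e]((R ⋈[h=e] S)))) → 8

== RESULT ==
f | d
3 | 2
4 | 9
6 | 2
6 | 2
6 | 6
6 | 6
8 | 3
8 | 3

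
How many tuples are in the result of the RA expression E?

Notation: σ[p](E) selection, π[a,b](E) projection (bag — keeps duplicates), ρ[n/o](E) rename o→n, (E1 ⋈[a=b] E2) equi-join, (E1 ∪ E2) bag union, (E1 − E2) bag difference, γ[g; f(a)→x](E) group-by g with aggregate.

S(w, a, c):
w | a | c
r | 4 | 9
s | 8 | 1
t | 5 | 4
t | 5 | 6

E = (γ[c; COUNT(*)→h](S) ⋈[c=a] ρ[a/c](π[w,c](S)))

Stepwise |·|:
  S → 4
  γ[c; COUNT(*)→h](S) → 4
  S → 4
  π[w,c](S) → 4
  ρ[a/c](π[w,c](S)) → 4
  (γ[c; COUNT(*)→h](S) ⋈[c=a] ρ[a/c](π[w,c](S))) → 4

|E| = 4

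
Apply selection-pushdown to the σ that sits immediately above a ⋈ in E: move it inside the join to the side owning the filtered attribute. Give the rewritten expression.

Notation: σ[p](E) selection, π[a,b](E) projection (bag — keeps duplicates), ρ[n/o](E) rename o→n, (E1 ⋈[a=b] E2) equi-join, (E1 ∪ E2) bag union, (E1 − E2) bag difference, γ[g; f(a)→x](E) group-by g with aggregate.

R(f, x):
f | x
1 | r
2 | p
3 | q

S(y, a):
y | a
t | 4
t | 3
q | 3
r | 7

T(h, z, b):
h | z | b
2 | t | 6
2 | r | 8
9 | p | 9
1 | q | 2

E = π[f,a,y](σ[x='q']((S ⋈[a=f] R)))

σ filters on x, owned by the right side.
E' = π[f,a,y]((S ⋈[a=f] σ[x='q'](R)))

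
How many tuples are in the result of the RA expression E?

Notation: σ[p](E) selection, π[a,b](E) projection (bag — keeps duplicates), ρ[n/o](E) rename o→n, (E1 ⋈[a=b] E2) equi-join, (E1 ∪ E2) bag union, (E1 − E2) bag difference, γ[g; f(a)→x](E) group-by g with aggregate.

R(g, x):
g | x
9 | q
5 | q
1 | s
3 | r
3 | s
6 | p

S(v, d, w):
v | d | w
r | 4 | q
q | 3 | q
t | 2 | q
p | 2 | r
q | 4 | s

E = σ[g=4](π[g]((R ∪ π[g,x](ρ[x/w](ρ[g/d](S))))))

Per-node cardinality:
  R → 6
  S → 5
  ρ[g/d](S) → 5
  ρ[x/w](ρ[g/d](S)) → 5
  π[g,x](ρ[x/w](ρ[g/d](S))) → 5
  (R ∪ π[g,x](ρ[x/w](ρ[g/d](S)))) → 11
  π[g]((R ∪ π[g,x](ρ[x/w](ρ[g/d](S))))) → 11
  σ[g=4](π[g]((R ∪ π[g,x](ρ[x/w](ρ[g/d](S)))))) → 2

|E| = 2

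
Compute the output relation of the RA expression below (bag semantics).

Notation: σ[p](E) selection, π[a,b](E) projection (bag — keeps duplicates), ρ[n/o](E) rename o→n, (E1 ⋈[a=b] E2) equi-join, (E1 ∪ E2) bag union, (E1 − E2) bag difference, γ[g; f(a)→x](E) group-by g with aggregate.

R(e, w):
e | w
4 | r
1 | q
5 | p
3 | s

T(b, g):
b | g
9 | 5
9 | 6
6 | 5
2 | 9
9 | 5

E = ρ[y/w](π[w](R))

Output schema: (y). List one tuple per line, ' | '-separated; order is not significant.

Row counts bottom-up:
  R → 4
  π[w](R) → 4
  ρ[y/w](π[w](R)) → 4

== RESULT ==
y
p
q
r
s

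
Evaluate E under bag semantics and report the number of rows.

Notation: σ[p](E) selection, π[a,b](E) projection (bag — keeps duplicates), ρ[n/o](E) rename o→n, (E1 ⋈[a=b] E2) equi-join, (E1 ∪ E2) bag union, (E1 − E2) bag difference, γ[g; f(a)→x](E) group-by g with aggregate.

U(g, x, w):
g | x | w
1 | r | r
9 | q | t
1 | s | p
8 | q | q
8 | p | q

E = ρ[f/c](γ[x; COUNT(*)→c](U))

Stepwise |·|:
  U → 5
  γ[x; COUNT(*)→c](U) → 4
  ρ[f/c](γ[x; COUNT(*)→c](U)) → 4

|E| = 4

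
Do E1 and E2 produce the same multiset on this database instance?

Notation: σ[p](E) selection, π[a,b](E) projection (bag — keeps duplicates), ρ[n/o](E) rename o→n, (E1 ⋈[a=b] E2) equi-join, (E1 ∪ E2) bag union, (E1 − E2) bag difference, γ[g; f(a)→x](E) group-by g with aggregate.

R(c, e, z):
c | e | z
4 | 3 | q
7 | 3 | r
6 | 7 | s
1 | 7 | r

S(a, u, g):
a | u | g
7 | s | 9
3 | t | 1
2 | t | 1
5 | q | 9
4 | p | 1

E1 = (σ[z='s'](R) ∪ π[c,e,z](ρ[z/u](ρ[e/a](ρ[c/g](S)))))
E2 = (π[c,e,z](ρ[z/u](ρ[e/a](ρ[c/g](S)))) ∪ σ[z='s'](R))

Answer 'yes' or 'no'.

E1 stepwise |·|:
  R → 4
  σ[z='s'](R) → 1
  S → 5
  ρ[c/g](S) → 5
  ρ[e/a](ρ[c/g](S)) → 5
  ρ[z/u](ρ[e/a](ρ[c/g](S))) → 5
  π[c,e,z](ρ[z/u](ρ[e/a](ρ[c/g](S)))) → 5
  (σ[z='s'](R) ∪ π[c,e,z](ρ[z/u](ρ[e/a](ρ[c/g](S))))) → 6
E2 stepwise |·|:
  S → 5
  ρ[c/g](S) → 5
  ρ[e/a](ρ[c/g](S)) → 5
  ρ[z/u](ρ[e/a](ρ[c/g](S))) → 5
  π[c,e,z](ρ[z/u](ρ[e/a](ρ[c/g](S)))) → 5
  R → 4
  σ[z='s'](R) → 1
  (π[c,e,z](ρ[z/u](ρ[e/a](ρ[c/g](S)))) ∪ σ[z='s'](R)) → 6

E1 and E2 produce the same multiset:
c | e | z
1 | 2 | t
1 | 3 | t
1 | 4 | p
6 | 7 | s
9 | 5 | q
9 | 7 | s

yes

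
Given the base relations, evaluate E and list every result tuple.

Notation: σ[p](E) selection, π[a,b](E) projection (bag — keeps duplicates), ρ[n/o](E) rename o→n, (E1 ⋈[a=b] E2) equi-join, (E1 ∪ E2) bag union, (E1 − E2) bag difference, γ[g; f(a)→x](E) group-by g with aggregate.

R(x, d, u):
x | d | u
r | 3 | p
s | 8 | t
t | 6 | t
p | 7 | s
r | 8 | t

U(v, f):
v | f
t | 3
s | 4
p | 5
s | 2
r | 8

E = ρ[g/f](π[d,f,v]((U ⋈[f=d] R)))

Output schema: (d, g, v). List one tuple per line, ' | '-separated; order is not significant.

Per-node cardinality:
  U → 5
  R → 5
  (U ⋈[f=d] R) → 3
  π[d,f,v]((U ⋈[f=d] R)) → 3
  ρ[g/f](π[d,f,v]((U ⋈[f=d] R))) → 3

== RESULT ==
d | g | v
3 | 3 | t
8 | 8 | r
8 | 8 | r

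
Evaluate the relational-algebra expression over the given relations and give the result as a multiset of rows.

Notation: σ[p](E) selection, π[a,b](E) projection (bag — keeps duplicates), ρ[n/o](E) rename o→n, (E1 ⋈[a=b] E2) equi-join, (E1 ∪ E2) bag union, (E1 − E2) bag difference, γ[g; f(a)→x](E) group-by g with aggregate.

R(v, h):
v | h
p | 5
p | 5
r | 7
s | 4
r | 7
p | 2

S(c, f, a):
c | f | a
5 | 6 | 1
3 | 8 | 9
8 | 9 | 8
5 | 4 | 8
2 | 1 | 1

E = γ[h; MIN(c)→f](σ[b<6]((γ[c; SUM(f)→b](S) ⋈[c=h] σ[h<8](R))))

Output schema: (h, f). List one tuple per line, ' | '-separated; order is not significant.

Row counts bottom-up:
  S → 5
  γ[c; SUM(f)→b](S) → 4
  R → 6
  σ[h<8](R) → 6
  (γ[c; SUM(f)→b](S) ⋈[c=h] σ[h<8](R)) → 3
  σ[b<6]((γ[c; SUM(f)→b](S) ⋈[c=h] σ[h<8](R))) → 1
  γ[h; MIN(c)→f](σ[b<6]((γ[c; SUM(f)→b](S) ⋈[c=h] σ[h<8](R)))) → 1

== RESULT ==
h | f
2 | 2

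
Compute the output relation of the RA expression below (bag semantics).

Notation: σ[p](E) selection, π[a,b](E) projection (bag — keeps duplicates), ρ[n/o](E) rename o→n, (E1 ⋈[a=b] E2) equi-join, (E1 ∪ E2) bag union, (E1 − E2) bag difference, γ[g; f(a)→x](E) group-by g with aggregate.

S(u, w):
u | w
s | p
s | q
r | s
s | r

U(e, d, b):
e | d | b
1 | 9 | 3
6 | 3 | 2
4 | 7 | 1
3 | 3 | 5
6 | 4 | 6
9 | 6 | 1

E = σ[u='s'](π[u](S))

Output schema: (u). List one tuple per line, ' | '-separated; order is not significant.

Per-node cardinality:
  S → 4
  π[u](S) → 4
  σ[u='s'](π[u](S)) → 3

== RESULT ==
u
s
s
s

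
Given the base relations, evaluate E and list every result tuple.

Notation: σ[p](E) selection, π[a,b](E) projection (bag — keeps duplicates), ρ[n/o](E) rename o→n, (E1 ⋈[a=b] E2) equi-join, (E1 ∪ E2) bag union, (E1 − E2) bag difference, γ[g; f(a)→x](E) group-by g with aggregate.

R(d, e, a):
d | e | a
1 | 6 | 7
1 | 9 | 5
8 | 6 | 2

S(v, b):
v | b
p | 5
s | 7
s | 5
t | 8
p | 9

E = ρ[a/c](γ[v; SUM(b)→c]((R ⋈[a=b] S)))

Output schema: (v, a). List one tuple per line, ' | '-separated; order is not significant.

Stepwise |·|:
  R → 3
  S → 5
  (R ⋈[a=b] S) → 3
  γ[v; SUM(b)→c]((R ⋈[a=b] S)) → 2
  ρ[a/c](γ[v; SUM(b)→c]((R ⋈[a=b] S))) → 2

== RESULT ==
v | a
p | 5
s | 12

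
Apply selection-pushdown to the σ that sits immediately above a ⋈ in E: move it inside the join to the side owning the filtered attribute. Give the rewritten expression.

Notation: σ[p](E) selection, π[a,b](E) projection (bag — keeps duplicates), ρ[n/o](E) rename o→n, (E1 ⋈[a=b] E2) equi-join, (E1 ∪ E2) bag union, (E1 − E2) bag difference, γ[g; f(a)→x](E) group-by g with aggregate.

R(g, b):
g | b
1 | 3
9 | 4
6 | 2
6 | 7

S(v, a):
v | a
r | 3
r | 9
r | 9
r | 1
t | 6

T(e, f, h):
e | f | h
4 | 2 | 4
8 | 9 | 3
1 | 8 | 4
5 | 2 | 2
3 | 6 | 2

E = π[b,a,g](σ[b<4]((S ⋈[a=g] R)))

σ filters on b, owned by the right side.
E' = π[b,a,g]((S ⋈[a=g] σ[b<4](R)))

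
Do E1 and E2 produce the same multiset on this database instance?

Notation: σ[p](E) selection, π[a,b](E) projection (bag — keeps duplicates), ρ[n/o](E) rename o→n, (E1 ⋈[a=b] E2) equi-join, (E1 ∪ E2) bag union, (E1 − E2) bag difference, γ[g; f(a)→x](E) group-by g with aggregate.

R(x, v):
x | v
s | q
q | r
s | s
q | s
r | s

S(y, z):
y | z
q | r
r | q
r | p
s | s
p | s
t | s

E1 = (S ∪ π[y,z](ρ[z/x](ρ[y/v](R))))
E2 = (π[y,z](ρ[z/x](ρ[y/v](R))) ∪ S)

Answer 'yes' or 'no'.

E1 per-node cardinality:
  S → 6
  R → 5
  ρ[y/v](R) → 5
  ρ[z/x](ρ[y/v](R)) → 5
  π[y,z](ρ[z/x](ρ[y/v](R))) → 5
  (S ∪ π[y,z](ρ[z/x](ρ[y/v](R)))) → 11
E2 per-node cardinality:
  R → 5
  ρ[y/v](R) → 5
  ρ[z/x](ρ[y/v](R)) → 5
  π[y,z](ρ[z/x](ρ[y/v](R))) → 5
  S → 6
  (π[y,z](ρ[z/x](ρ[y/v](R))) ∪ S) → 11

E1 and E2 produce the same multiset:
y | z
p | s
q | r
q | s
r | p
r | q
r | q
s | q
s | r
s | s
s | s
t | s

yes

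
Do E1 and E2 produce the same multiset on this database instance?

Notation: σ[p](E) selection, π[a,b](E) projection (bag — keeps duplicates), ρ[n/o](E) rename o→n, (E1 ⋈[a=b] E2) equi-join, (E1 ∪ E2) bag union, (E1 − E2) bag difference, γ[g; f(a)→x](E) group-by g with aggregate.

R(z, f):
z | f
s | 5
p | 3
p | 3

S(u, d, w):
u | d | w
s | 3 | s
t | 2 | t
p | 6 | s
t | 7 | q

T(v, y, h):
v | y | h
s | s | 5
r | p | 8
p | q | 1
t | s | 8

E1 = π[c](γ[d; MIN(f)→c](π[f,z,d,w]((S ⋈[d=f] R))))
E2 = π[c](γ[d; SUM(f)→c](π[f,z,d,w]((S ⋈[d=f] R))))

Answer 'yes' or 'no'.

E1 row counts bottom-up:
  S → 4
  R → 3
  (S ⋈[d=f] R) → 2
  π[f,z,d,w]((S ⋈[d=f] R)) → 2
  γ[d; MIN(f)→c](π[f,z,d,w]((S ⋈[d=f] R))) → 1
  π[c](γ[d; MIN(f)→c](π[f,z,d,w]((S ⋈[d=f] R)))) → 1
E2 row counts bottom-up:
  S → 4
  R → 3
  (S ⋈[d=f] R) → 2
  π[f,z,d,w]((S ⋈[d=f] R)) → 2
  γ[d; SUM(f)→c](π[f,z,d,w]((S ⋈[d=f] R))) → 1
  π[c](γ[d; SUM(f)→c](π[f,z,d,w]((S ⋈[d=f] R)))) → 1

E1 result:
c
3
E2 result:
c
6
Witness: (6,) appears 0× in E1 but 1× in E2.

no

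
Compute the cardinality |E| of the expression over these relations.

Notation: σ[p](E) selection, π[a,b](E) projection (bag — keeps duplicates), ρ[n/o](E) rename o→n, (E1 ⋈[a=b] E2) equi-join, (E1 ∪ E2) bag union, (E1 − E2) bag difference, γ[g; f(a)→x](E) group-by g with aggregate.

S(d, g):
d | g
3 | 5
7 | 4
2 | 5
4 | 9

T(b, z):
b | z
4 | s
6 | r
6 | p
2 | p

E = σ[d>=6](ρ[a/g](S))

Stepwise |·|:
  S → 4
  ρ[a/g](S) → 4
  σ[d>=6](ρ[a/g](S)) → 1

|E| = 1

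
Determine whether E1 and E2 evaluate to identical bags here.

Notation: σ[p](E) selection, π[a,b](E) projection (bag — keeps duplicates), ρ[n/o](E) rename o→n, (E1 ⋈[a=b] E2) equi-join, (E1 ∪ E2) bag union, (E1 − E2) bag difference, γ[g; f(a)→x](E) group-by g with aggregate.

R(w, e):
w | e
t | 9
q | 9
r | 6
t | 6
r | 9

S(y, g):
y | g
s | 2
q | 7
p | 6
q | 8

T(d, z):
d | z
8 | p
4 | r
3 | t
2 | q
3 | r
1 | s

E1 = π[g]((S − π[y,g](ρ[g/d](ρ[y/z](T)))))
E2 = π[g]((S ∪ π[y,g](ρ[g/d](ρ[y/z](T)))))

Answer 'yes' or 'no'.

E1 row counts bottom-up:
  S → 4
  T → 6
  ρ[y/z](T) → 6
  ρ[g/d](ρ[y/z](T)) → 6
  π[y,g](ρ[g/d](ρ[y/z](T))) → 6
  (S − π[y,g](ρ[g/d](ρ[y/z](T)))) → 4
  π[g]((S − π[y,g](ρ[g/d](ρ[y/z](T))))) → 4
E2 row counts bottom-up:
  S → 4
  T → 6
  ρ[y/z](T) → 6
  ρ[g/d](ρ[y/z](T)) → 6
  π[y,g](ρ[g/d](ρ[y/z](T))) → 6
  (S ∪ π[y,g](ρ[g/d](ρ[y/z](T)))) → 10
  π[g]((S ∪ π[y,g](ρ[g/d](ρ[y/z](T))))) → 10

E1 result:
g
2
6
7
8
E2 result:
g
1
2
2
3
3
4
6
7
8
8
Witness: (2,) appears 1× in E1 but 2× in E2.

no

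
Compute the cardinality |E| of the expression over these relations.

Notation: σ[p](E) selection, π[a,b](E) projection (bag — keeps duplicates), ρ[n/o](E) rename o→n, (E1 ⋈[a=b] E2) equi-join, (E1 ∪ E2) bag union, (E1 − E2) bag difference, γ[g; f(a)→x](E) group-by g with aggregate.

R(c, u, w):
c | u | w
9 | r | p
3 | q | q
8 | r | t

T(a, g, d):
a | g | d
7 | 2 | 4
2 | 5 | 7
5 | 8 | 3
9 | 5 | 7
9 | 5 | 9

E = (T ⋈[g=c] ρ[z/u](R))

Per-node cardinality:
  T → 5
  R → 3
  ρ[z/u](R) → 3
  (T ⋈[g=c] ρ[z/u](R)) → 1

|E| = 1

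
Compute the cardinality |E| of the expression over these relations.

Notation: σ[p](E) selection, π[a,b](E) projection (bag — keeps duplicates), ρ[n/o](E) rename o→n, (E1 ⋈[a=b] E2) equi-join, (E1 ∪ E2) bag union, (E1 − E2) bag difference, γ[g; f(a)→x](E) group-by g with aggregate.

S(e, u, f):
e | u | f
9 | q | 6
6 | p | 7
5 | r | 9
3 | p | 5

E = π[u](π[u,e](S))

Row counts bottom-up:
  S → 4
  π[u,e](S) → 4
  π[u](π[u,e](S)) → 4

|E| = 4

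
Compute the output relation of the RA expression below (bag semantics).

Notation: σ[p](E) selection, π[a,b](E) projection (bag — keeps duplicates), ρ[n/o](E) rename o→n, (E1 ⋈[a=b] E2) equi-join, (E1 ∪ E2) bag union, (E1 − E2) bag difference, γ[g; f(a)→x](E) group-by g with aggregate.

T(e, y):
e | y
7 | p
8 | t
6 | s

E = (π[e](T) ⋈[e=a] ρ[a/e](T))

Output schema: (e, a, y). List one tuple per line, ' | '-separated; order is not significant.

Per-node cardinality:
  T → 3
  π[e](T) → 3
  T → 3
  ρ[a/e](T) → 3
  (π[e](T) ⋈[e=a] ρ[a/e](T)) → 3

== RESULT ==
e | a | y
6 | 6 | s
7 | 7 | p
8 | 8 | t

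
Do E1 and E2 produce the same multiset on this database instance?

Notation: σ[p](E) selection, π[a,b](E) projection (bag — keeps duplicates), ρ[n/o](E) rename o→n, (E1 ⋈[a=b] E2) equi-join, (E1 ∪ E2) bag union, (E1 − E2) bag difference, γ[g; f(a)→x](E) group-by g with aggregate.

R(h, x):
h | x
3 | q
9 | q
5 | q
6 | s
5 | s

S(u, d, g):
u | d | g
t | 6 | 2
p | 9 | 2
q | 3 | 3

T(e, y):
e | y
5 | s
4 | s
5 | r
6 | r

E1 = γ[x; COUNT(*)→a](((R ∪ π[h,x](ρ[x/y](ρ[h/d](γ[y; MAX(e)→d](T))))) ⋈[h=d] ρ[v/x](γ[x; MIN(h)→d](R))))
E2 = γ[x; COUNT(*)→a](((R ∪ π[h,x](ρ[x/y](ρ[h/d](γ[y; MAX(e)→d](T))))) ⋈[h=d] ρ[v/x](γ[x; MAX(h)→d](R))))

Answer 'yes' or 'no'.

E1 subexpression sizes:
  R → 5
  T → 4
  γ[y; MAX(e)→d](T) → 2
  ρ[h/d](γ[y; MAX(e)→d](T)) → 2
  ρ[x/y](ρ[h/d](γ[y; MAX(e)→d](T))) → 2
  π[h,x](ρ[x/y](ρ[h/d](γ[y; MAX(e)→d](T)))) → 2
  (R ∪ π[h,x](ρ[x/y](ρ[h/d](γ[y; MAX(e)→d](T))))) → 7
  R → 5
  γ[x; MIN(h)→d](R) → 2
  ρ[v/x](γ[x; MIN(h)→d](R)) → 2
  ((R ∪ π[h,x](ρ[x/y](ρ[h/d](γ[y; MAX(e)→d](T))))) ⋈[h=d] ρ[v/x](γ[x; MIN(h)→d](R))) → 4
  γ[x; COUNT(*)→a](((R ∪ π[h,x](ρ[x/y](ρ[h/d](γ[y; MAX(e)→d](T))))) ⋈[h=d] ρ[v/x](γ[x; MIN(h)→d](R)))) → 2
E2 subexpression sizes:
  R → 5
  T → 4
  γ[y; MAX(e)→d](T) → 2
  ρ[h/d](γ[y; MAX(e)→d](T)) → 2
  ρ[x/y](ρ[h/d](γ[y; MAX(e)→d](T))) → 2
  π[h,x](ρ[x/y](ρ[h/d](γ[y; MAX(e)→d](T)))) → 2
  (R ∪ π[h,x](ρ[x/y](ρ[h/d](γ[y; MAX(e)→d](T))))) → 7
  R → 5
  γ[x; MAX(h)→d](R) → 2
  ρ[v/x](γ[x; MAX(h)→d](R)) → 2
  ((R ∪ π[h,x](ρ[x/y](ρ[h/d](γ[y; MAX(e)→d](T))))) ⋈[h=d] ρ[v/x](γ[x; MAX(h)→d](R))) → 3
  γ[x; COUNT(*)→a](((R ∪ π[h,x](ρ[x/y](ρ[h/d](γ[y; MAX(e)→d](T))))) ⋈[h=d] ρ[v/x](γ[x; MAX(h)→d](R)))) → 3

E1 result:
x | a
q | 2
s | 2
E2 result:
x | a
q | 1
r | 1
s | 1
Witness: ('r', 1) appears 0× in E1 but 1× in E2.

no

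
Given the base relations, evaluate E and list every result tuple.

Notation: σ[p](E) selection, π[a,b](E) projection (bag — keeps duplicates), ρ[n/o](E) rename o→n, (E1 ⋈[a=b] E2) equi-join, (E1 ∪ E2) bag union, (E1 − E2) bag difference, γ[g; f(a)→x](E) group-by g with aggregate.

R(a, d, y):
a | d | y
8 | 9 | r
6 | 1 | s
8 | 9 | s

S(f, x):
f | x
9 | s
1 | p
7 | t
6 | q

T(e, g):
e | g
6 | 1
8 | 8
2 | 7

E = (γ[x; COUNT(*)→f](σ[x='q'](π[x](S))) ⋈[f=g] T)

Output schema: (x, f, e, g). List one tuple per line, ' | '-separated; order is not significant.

Stepwise |·|:
  S → 4
  π[x](S) → 4
  σ[x='q'](π[x](S)) → 1
  γ[x; COUNT(*)→f](σ[x='q'](π[x](S))) → 1
  T → 3
  (γ[x; COUNT(*)→f](σ[x='q'](π[x](S))) ⋈[f=g] T) → 1

== RESULT ==
x | f | e | g
q | 1 | 6 | 1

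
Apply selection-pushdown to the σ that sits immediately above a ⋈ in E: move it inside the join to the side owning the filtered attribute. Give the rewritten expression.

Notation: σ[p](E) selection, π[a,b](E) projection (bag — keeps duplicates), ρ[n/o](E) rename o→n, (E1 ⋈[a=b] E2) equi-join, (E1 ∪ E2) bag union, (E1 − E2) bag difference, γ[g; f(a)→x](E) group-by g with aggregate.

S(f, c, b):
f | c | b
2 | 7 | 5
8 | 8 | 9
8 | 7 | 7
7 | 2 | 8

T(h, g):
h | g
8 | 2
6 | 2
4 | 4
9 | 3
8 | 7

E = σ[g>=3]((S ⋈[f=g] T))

σ filters on g, owned by the right side.
E' = (S ⋈[f=g] σ[g>=3](T))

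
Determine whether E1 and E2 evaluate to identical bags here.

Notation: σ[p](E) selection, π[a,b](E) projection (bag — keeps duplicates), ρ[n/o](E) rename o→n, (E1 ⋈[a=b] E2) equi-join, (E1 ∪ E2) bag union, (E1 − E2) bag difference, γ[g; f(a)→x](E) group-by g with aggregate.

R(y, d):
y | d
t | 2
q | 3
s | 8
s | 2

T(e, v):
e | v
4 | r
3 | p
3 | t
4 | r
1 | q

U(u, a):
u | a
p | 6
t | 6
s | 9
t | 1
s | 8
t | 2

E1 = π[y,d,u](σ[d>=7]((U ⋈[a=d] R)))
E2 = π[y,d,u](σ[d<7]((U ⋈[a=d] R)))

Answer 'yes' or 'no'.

E1 stepwise |·|:
  U → 6
  R → 4
  (U ⋈[a=d] R) → 3
  σ[d>=7]((U ⋈[a=d] R)) → 1
  π[y,d,u](σ[d>=7]((U ⋈[a=d] R))) → 1
E2 stepwise |·|:
  U → 6
  R → 4
  (U ⋈[a=d] R) → 3
  σ[d<7]((U ⋈[a=d] R)) → 2
  π[y,d,u](σ[d<7]((U ⋈[a=d] R))) → 2

E1 result:
y | d | u
s | 8 | s
E2 result:
y | d | u
s | 2 | t
t | 2 | t
Witness: ('s', 8, 's') appears 1× in E1 but 0× in E2.

no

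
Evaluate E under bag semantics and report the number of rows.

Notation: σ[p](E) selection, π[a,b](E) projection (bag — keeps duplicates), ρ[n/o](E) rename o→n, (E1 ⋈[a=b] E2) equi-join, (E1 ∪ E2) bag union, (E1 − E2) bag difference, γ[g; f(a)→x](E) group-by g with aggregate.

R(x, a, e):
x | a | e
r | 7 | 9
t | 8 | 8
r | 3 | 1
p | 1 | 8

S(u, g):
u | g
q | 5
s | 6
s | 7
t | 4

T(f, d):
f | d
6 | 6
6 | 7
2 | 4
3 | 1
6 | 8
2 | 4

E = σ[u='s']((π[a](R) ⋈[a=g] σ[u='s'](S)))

Row counts bottom-up:
  R → 4
  π[a](R) → 4
  S → 4
  σ[u='s'](S) → 2
  (π[a](R) ⋈[a=g] σ[u='s'](S)) → 1
  σ[u='s']((π[a](R) ⋈[a=g] σ[u='s'](S))) → 1

|E| = 1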